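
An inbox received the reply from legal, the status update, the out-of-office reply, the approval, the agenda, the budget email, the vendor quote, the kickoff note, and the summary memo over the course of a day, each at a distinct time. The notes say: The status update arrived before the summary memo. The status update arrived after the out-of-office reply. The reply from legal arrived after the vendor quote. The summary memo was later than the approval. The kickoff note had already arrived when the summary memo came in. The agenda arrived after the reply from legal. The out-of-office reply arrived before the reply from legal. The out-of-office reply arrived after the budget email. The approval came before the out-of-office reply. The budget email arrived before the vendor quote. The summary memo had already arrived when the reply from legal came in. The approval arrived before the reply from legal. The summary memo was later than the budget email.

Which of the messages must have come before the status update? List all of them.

the approval, the budget email, the out-of-office reply

Directly stated before the status update: the out-of-office reply.
The approval reaches the status update via the approval → the out-of-office reply → the status update.
The budget email reaches the status update via the budget email → the out-of-office reply → the status update.
No chain forces the summary memo (or any of the others) ahead of the status update.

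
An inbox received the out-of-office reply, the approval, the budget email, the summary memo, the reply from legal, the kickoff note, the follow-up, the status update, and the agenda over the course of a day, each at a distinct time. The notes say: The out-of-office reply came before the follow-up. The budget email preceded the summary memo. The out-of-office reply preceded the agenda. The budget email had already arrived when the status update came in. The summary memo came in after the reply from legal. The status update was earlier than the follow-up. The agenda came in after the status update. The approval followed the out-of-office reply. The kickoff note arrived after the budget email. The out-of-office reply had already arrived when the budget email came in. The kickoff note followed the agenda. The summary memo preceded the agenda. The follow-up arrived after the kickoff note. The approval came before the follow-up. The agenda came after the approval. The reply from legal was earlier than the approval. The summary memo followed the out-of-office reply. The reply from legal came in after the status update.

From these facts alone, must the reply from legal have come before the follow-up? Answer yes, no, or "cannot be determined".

Chain the constraints: the reply from legal → the approval → the follow-up. Each link is directly stated, so the reply from legal comes before the follow-up.

yes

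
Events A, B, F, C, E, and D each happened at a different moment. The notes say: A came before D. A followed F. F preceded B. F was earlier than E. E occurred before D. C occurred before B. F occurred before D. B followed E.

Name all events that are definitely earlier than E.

F

Directly stated before E: F.
No chain forces B (or any of the others) ahead of E.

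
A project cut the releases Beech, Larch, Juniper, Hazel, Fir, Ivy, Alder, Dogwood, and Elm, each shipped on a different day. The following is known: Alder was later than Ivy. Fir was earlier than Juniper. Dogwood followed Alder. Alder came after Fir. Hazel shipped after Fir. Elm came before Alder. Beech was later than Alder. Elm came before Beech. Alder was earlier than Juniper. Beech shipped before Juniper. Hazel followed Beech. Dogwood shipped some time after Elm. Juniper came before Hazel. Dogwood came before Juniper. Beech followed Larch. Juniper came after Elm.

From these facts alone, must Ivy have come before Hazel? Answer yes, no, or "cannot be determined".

yes

Chain the constraints: Ivy → Alder → Juniper → Hazel. Each link is directly stated, so Ivy comes before Hazel.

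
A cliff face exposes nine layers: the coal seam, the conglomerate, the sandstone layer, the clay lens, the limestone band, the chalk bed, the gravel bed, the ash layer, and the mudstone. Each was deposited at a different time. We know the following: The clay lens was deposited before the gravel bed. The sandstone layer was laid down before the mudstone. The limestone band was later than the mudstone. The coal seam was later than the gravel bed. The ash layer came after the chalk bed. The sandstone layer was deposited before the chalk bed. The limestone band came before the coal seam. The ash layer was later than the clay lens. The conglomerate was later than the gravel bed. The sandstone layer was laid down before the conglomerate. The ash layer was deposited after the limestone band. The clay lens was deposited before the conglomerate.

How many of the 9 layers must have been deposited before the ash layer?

5

Directly stated before the ash layer: the chalk bed, the clay lens, and the limestone band.
The mudstone reaches the ash layer via the mudstone → the limestone band → the ash layer.
The sandstone layer reaches the ash layer via the sandstone layer → the chalk bed → the ash layer.
No chain forces the conglomerate (or any of the others) ahead of the ash layer.
That's the chalk bed, the clay lens, the limestone band, the mudstone, and the sandstone layer — 5 in all.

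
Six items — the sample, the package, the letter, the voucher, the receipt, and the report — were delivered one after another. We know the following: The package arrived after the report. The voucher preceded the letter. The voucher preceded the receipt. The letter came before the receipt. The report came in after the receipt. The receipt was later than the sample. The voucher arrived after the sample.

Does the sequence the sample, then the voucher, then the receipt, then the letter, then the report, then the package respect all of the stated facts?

no

The constraints require the letter before the receipt, but in the proposed sequence the receipt appears ahead of the letter. That one violation is enough.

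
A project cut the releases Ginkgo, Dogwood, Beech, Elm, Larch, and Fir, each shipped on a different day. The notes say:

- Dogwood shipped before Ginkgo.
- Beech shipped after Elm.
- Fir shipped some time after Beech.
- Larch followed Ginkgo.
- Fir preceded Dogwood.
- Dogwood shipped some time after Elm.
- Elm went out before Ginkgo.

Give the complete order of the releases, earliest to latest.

The constraints fix every adjacent pair, so only one ordering works:
Elm → Beech → Fir → Dogwood → Ginkgo → Larch.

Elm, Beech, Fir, Dogwood, Ginkgo, Larch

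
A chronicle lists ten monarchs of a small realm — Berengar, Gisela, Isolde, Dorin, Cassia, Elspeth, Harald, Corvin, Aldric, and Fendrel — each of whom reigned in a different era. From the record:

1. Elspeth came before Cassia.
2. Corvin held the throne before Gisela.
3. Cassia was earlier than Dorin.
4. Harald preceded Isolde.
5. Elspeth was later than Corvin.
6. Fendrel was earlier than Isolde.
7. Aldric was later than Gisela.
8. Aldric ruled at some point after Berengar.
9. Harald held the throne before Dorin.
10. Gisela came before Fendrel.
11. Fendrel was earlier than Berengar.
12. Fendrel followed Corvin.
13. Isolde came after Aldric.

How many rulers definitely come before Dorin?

4

Directly stated before Dorin: Cassia and Harald.
Corvin reaches Dorin via Corvin → Elspeth → Cassia → Dorin.
Elspeth reaches Dorin via Elspeth → Cassia → Dorin.
No chain forces Isolde (or any of the others) ahead of Dorin.
That's Cassia, Corvin, Elspeth, and Harald — 4 in all.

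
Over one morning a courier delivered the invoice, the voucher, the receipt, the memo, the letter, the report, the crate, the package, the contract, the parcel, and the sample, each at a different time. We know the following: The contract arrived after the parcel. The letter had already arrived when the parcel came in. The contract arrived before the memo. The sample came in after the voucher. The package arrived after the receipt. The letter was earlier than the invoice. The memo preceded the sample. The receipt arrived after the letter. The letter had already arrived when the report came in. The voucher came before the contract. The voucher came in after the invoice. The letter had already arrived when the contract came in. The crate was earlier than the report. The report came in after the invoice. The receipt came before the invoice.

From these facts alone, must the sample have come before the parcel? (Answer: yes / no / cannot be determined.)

no

Tracing the constraints gives the parcel → the contract → the memo → the sample, so the parcel must come before the sample.
That means the sample cannot be before the parcel.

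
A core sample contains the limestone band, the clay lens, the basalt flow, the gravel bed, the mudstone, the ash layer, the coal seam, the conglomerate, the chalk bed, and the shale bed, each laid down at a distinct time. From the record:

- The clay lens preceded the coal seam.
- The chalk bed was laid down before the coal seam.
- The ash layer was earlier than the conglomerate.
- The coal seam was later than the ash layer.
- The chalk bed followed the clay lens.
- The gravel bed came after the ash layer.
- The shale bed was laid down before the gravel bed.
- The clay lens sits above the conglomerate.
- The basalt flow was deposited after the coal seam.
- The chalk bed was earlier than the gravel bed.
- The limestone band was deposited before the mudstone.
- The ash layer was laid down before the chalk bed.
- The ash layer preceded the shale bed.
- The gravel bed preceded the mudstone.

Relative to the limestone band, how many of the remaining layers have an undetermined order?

8

Forced after the limestone band: the mudstone.
That leaves the ash layer, the basalt flow, the chalk bed, the clay lens, the coal seam, the conglomerate, the gravel bed, and the shale bed with no forced order relative to the limestone band — 8.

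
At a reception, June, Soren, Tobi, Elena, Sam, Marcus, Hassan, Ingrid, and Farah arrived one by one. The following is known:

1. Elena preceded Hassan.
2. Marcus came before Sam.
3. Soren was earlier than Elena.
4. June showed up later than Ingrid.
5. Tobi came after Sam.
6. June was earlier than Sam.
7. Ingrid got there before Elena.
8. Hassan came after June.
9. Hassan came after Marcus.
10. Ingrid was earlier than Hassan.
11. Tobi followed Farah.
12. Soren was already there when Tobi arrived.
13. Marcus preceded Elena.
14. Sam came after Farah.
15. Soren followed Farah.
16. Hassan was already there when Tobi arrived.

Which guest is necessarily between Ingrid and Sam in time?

June

Tracing the constraints gives Ingrid → June → Sam, so June sits after Ingrid and before Sam.
No other guest is forced both after Ingrid and before Sam.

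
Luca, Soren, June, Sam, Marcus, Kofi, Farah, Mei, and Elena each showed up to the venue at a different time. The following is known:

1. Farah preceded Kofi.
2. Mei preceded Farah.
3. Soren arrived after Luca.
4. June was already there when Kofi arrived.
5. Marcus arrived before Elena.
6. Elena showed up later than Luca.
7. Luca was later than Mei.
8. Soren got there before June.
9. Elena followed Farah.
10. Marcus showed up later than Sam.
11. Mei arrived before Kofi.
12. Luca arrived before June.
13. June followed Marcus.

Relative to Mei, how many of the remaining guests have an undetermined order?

Forced after Mei: Elena, Farah, June, Kofi, Luca, and Soren.
That leaves Marcus and Sam with no forced order relative to Mei — 2.

2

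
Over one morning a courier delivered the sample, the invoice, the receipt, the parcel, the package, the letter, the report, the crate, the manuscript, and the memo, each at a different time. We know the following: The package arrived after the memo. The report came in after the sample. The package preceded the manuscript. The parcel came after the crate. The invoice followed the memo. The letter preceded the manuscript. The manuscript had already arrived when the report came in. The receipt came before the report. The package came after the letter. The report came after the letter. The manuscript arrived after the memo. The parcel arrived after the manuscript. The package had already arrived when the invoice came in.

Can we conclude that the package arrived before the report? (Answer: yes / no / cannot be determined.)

yes

Chain the constraints: the package → the manuscript → the report. Each link is directly stated, so the package comes before the report.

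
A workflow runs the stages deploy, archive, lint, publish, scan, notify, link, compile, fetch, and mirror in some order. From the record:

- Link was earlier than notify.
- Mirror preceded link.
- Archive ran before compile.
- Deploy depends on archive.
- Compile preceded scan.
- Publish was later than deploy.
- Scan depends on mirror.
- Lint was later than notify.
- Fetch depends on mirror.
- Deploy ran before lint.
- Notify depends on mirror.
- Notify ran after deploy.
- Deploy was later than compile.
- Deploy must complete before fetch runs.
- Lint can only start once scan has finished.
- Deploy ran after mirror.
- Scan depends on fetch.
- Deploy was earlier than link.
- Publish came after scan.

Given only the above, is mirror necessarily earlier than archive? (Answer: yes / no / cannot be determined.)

cannot be determined

No chain of stated constraints runs from mirror to archive, and none runs from archive to mirror either.
So the relative order of mirror and archive is not fixed by the given facts.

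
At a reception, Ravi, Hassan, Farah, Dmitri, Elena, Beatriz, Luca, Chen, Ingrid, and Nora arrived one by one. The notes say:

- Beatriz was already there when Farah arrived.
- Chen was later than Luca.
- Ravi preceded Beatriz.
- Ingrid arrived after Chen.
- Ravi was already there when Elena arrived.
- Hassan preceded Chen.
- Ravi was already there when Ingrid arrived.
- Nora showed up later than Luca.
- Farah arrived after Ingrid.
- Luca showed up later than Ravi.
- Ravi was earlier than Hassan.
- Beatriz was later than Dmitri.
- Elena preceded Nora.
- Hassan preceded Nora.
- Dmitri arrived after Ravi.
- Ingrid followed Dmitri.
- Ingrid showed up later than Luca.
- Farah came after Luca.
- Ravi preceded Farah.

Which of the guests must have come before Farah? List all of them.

Directly stated before Farah: Beatriz, Ingrid, Luca, and Ravi.
Chen reaches Farah via Chen → Ingrid → Farah.
Dmitri reaches Farah via Dmitri → Beatriz → Farah.
Hassan reaches Farah via Hassan → Chen → Ingrid → Farah.

Beatriz, Chen, Dmitri, Hassan, Ingrid, Luca, Ravi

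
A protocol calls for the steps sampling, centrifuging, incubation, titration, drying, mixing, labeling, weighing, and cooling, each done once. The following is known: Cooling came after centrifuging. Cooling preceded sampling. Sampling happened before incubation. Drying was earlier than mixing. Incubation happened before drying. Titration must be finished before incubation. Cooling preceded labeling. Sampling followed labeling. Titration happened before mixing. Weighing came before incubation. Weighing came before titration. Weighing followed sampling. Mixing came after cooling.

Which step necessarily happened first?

Centrifuging has a chain of constraints placing it before every other step, so centrifuging must be first.

centrifuging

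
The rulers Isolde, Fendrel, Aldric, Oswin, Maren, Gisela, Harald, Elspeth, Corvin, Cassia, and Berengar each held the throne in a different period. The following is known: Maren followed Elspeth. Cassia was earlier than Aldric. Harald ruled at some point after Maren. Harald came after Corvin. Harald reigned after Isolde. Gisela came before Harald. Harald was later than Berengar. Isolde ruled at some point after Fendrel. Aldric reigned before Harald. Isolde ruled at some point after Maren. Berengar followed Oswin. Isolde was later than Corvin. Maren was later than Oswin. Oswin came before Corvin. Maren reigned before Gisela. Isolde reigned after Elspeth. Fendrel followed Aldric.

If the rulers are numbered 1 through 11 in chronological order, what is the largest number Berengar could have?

10

Berengar must come before Harald — 1 ruler forced after them.
Everything else can be placed before Berengar in some valid order, so Berengar can sit as late as position 11 − 1 = 10.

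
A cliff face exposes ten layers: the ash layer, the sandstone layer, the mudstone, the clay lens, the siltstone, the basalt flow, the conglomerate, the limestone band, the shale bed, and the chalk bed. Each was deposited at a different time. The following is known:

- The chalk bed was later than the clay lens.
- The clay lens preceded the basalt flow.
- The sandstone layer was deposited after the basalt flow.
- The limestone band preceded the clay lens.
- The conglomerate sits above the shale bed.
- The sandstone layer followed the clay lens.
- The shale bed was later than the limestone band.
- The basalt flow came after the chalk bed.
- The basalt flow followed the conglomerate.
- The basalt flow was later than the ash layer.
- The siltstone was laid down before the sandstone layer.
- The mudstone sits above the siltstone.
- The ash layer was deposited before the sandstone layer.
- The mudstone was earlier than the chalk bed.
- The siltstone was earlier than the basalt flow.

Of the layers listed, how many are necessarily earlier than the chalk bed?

Directly stated before the chalk bed: the clay lens and the mudstone.
The limestone band reaches the chalk bed via the limestone band → the clay lens → the chalk bed.
The siltstone reaches the chalk bed via the siltstone → the mudstone → the chalk bed.
That's the clay lens, the limestone band, the mudstone, and the siltstone — 4 in all.

4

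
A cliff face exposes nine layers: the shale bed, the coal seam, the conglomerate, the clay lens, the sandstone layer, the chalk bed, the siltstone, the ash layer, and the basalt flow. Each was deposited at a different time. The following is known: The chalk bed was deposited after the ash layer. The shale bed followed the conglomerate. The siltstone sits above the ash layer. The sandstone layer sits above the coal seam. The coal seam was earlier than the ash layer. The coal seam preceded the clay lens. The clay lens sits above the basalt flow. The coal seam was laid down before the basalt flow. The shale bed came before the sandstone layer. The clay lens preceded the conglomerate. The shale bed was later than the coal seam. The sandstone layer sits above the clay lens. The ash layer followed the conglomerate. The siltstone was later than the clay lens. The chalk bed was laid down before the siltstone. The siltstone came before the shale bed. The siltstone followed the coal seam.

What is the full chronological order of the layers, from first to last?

the coal seam, the basalt flow, the clay lens, the conglomerate, the ash layer, the chalk bed, the siltstone, the shale bed, the sandstone layer

The constraints fix every adjacent pair, so only one ordering works:
the coal seam → the basalt flow → the clay lens → the conglomerate → the ash layer → the chalk bed → the siltstone → the shale bed → the sandstone layer.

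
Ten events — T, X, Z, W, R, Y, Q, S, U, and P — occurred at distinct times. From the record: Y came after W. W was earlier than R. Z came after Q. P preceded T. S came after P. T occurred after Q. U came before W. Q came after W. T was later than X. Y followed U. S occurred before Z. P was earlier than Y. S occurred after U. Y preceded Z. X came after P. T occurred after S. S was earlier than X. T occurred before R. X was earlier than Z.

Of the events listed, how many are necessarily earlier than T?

6

Directly stated before T: P, Q, S, and X.
U reaches T via U → S → T.
W reaches T via W → Q → T.
No chain forces Y (or any of the others) ahead of T.
That's P, Q, S, U, W, and X — 6 in all.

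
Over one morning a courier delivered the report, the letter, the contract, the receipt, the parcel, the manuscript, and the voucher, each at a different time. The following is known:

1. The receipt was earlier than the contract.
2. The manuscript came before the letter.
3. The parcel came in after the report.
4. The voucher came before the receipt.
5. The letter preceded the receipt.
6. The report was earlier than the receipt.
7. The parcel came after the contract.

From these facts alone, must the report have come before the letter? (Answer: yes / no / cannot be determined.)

No chain of stated constraints runs from the report to the letter, and none runs from the letter to the report either.
So the relative order of the report and the letter is not fixed by the given facts.

cannot be determined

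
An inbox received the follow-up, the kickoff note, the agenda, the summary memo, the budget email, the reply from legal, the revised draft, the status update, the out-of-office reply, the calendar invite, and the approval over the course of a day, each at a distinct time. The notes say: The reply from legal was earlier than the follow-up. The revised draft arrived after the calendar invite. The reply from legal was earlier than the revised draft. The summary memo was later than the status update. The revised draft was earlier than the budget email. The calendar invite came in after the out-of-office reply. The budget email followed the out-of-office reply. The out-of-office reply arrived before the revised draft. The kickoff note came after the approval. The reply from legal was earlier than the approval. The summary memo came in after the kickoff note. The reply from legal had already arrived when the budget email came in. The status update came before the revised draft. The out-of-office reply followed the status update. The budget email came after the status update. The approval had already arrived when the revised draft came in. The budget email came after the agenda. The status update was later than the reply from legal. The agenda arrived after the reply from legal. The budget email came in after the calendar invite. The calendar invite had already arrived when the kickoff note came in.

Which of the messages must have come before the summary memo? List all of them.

the approval, the calendar invite, the kickoff note, the out-of-office reply, the reply from legal, the status update

Directly stated before the summary memo: the kickoff note and the status update.
The approval reaches the summary memo via the approval → the kickoff note → the summary memo.
The calendar invite reaches the summary memo via the calendar invite → the kickoff note → the summary memo.
The out-of-office reply reaches the summary memo via the out-of-office reply → the calendar invite → the kickoff note → the summary memo.
Likewise the reply from legal reaches the summary memo by chaining the stated constraints.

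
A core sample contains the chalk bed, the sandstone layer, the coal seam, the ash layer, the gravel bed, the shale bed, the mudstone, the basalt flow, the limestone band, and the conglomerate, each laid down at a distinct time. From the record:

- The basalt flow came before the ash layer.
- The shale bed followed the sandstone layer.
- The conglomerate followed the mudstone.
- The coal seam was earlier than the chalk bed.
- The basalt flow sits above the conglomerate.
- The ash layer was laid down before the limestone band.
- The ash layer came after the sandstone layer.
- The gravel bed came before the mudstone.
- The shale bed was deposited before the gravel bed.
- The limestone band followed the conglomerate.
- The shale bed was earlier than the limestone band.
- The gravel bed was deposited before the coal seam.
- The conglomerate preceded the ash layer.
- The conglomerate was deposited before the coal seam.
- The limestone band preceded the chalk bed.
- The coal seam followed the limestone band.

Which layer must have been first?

The sandstone layer has a chain of constraints placing it before every other layer, so the sandstone layer must be first.

the sandstone layer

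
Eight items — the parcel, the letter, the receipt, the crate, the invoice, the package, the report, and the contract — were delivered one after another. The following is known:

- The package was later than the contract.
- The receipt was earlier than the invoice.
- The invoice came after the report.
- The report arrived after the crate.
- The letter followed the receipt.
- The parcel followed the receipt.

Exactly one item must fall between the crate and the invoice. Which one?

the report

Tracing the constraints gives the crate → the report → the invoice, so the report sits after the crate and before the invoice.
No other item is forced both after the crate and before the invoice.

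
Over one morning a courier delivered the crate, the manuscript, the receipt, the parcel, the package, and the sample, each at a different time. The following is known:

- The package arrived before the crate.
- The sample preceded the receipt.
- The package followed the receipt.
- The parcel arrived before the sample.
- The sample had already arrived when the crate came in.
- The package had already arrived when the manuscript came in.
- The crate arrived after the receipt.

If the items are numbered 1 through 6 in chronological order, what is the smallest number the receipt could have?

The parcel and the sample must both come before the receipt — 2 forced predecessors.
Nothing else is forced ahead of the receipt, so its earliest slot is position 2 + 1 = 3.

3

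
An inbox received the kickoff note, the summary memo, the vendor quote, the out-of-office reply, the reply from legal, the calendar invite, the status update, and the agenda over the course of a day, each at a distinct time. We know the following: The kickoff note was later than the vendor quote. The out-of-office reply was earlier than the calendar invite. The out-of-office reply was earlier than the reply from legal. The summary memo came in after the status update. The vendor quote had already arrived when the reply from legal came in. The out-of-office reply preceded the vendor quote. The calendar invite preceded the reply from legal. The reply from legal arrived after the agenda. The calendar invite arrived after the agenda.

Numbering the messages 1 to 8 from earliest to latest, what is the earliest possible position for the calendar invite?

3

The agenda and the out-of-office reply must both come before the calendar invite — 2 forced predecessors.
Nothing else is forced ahead of the calendar invite, so its earliest slot is position 2 + 1 = 3.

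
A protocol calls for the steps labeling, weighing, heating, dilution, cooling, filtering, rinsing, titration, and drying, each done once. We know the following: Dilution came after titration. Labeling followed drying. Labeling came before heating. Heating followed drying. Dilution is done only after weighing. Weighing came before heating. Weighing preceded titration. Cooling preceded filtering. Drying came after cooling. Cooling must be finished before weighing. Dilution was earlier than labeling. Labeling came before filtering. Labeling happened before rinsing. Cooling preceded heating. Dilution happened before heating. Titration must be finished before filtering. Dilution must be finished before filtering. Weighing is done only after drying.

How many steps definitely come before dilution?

4

Directly stated before dilution: titration and weighing.
Cooling reaches dilution via cooling → weighing → dilution.
Drying reaches dilution via drying → weighing → dilution.
No chain forces filtering (or any of the others) ahead of dilution.
That's cooling, drying, titration, and weighing — 4 in all.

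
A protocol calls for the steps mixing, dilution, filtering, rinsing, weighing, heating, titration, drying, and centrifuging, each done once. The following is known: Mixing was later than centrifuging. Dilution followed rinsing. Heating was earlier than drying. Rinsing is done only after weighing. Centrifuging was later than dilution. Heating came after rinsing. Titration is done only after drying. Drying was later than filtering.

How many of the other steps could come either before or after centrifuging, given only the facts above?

Forced before centrifuging: dilution, rinsing, and weighing; forced after centrifuging: mixing.
That leaves drying, filtering, heating, and titration with no forced order relative to centrifuging — 4.

4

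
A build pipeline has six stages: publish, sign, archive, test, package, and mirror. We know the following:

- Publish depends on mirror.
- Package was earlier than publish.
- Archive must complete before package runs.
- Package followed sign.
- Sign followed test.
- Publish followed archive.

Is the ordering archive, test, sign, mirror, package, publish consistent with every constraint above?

yes

Check each stated constraint against the proposed order — e.g. archive is ahead of package; archive is ahead of publish. Every pair is in the required order; nothing is violated.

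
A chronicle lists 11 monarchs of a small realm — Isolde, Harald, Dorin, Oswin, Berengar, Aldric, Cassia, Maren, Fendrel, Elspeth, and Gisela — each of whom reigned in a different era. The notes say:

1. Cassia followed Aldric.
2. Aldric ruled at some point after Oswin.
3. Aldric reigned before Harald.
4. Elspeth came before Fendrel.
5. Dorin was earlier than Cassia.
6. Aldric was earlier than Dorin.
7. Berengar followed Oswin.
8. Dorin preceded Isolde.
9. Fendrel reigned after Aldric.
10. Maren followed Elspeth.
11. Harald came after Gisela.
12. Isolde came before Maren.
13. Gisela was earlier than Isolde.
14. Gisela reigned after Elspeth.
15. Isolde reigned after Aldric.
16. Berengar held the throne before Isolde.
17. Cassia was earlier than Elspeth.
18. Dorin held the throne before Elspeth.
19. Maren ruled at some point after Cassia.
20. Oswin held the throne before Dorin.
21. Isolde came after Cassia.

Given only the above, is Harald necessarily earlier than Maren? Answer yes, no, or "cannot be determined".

No chain of stated constraints runs from Harald to Maren, and none runs from Maren to Harald either.
So the relative order of Harald and Maren is not fixed by the given facts.

cannot be determined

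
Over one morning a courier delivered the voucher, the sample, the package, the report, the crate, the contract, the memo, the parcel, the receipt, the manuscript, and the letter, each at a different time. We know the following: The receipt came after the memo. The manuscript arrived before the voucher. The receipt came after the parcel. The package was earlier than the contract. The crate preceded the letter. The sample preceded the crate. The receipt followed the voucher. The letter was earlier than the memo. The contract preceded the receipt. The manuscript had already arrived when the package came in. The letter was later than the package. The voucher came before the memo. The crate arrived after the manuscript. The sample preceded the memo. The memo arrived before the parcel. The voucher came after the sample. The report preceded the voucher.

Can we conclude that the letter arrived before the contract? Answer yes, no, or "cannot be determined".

cannot be determined

No chain of stated constraints runs from the letter to the contract, and none runs from the contract to the letter either.
So the relative order of the letter and the contract is not fixed by the given facts.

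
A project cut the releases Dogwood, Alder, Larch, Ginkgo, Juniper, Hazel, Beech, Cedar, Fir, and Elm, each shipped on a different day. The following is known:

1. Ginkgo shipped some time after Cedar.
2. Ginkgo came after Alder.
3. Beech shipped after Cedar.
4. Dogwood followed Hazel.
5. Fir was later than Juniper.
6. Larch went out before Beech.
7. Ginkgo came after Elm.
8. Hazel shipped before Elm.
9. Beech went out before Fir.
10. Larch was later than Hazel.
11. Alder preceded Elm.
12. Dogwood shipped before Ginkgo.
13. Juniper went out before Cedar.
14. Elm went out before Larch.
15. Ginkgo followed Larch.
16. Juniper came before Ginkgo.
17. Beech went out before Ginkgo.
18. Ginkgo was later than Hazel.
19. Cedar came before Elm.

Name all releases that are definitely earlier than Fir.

Directly stated before Fir: Beech and Juniper.
Alder reaches Fir via Alder → Elm → Larch → Beech → Fir.
Cedar reaches Fir via Cedar → Beech → Fir.
Elm reaches Fir via Elm → Larch → Beech → Fir.
Likewise Hazel and Larch each reach Fir by chaining the stated constraints.

Alder, Beech, Cedar, Elm, Hazel, Juniper, Larch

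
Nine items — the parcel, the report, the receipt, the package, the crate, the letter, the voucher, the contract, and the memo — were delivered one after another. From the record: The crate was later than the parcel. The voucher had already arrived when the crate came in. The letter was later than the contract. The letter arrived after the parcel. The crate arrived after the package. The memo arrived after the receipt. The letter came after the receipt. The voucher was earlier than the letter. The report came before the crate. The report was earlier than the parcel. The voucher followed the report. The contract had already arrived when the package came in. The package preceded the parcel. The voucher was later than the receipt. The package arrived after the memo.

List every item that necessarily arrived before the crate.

Directly stated before the crate: the package, the parcel, the report, and the voucher.
The contract reaches the crate via the contract → the package → the crate.
The memo reaches the crate via the memo → the package → the crate.
The receipt reaches the crate via the receipt → the voucher → the crate.

the contract, the memo, the package, the parcel, the receipt, the report, the voucher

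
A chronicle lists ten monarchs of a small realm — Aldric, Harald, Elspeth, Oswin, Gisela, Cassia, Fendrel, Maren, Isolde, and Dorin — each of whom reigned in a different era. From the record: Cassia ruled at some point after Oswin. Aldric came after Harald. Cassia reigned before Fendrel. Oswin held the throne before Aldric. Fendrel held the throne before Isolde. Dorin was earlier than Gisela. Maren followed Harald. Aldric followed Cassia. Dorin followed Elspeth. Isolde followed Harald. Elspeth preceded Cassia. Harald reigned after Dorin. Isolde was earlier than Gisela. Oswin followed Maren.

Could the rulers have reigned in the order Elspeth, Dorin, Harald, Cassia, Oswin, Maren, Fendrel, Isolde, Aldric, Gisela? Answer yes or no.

no

The constraints require Maren before Oswin, but in the proposed sequence Oswin appears ahead of Maren. That one violation is enough.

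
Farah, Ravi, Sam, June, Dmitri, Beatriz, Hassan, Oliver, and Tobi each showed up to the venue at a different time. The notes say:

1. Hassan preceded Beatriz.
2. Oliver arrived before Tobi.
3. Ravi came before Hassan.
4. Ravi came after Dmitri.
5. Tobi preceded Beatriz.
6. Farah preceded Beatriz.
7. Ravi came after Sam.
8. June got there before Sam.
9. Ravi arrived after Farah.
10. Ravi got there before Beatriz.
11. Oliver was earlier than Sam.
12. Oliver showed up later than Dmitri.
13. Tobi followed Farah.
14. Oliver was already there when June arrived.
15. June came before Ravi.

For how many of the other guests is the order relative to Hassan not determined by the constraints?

1

Forced before Hassan: Dmitri, Farah, June, Oliver, Ravi, and Sam; forced after Hassan: Beatriz.
That leaves Tobi with no forced order relative to Hassan — 1.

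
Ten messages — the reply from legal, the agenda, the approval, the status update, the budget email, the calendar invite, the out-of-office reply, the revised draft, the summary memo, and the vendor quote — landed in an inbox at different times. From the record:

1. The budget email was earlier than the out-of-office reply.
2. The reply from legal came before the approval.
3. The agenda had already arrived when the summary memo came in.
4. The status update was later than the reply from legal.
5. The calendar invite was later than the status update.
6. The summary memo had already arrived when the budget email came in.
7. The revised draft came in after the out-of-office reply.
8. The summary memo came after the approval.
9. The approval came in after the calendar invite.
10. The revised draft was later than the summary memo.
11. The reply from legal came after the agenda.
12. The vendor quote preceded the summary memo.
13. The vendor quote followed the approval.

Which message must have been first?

the agenda

The agenda has a chain of constraints placing it before every other message, so the agenda must be first.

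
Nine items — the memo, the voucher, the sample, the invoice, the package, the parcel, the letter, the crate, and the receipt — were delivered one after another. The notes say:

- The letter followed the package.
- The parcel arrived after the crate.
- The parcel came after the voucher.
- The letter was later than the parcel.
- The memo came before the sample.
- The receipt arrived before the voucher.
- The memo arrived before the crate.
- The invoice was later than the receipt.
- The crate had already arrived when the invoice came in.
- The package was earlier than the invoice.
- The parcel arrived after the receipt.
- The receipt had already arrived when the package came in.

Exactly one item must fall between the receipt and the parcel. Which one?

the voucher

Tracing the constraints gives the receipt → the voucher → the parcel, so the voucher sits after the receipt and before the parcel.
No other item is forced both after the receipt and before the parcel.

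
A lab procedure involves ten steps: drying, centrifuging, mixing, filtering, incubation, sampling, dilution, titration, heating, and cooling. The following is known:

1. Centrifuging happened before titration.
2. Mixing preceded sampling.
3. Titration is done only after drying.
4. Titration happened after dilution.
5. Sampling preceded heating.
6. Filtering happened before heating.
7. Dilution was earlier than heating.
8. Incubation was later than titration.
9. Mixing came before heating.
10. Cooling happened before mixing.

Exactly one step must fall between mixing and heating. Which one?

Tracing the constraints gives mixing → sampling → heating, so sampling sits after mixing and before heating.
No other step is forced both after mixing and before heating.

sampling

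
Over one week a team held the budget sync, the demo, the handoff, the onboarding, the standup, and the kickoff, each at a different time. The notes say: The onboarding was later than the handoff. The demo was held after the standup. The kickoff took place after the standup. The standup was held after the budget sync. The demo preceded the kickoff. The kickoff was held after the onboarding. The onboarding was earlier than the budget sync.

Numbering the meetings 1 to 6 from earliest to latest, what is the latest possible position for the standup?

The standup must come before the demo and the kickoff — 2 meetings forced after it.
Everything else can be placed before the standup in some valid order, so the standup can sit as late as position 6 − 2 = 4.

4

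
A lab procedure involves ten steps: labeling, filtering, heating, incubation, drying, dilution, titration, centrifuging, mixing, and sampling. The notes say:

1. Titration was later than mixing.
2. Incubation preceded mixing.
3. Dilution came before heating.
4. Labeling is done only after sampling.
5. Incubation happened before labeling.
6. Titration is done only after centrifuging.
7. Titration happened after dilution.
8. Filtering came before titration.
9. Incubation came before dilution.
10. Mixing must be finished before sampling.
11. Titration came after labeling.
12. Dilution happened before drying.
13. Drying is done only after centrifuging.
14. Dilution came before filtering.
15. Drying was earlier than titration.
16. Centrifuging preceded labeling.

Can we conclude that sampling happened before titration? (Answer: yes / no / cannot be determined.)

Chain the constraints: sampling → labeling → titration. Each link is directly stated, so sampling comes before titration.

yes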